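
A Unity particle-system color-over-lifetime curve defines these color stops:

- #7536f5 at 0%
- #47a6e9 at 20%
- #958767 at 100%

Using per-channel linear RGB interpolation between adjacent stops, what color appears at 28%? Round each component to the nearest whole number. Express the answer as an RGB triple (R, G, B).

28% lies between the 20% and 100% stops, so the local fraction is t = (28 − 20)/(100 − 20) = 8/80 ≈ 0.1.
#47a6e9 → (71, 166, 233); #958767 → (149, 135, 103).
R = 71 + 0.1 × (149 − 71) = 78.8 → 79
G = 166 + 0.1 × (135 − 166) = 162.9 → 163
B = 233 + 0.1 × (103 − 233) = 220 → 220

(79, 163, 220)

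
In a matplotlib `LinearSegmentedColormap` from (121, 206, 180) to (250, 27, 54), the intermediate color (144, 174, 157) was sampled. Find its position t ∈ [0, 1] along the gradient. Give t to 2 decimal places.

Invert the lerp on the G channel (largest span, 179): t = (174 − 206) / (27 − 206) = -32/-179 = 0.17877.
Check on R: (144 − 121)/(250 − 121) = 0.1783 ✓

0.18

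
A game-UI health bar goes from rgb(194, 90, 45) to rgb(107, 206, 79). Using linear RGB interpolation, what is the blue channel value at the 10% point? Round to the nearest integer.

B = 45 + 0.1 × (79 − 45) = 48.4 → 48

48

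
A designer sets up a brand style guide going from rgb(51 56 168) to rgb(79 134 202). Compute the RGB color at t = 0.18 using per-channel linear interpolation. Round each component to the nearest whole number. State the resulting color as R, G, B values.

(56, 70, 174)

R = 51 + 0.18 × (79 − 51) = 51 + 0.18 × 28 = 56.04 → 56
G = 56 + 0.18 × (134 − 56) = 56 + 0.18 × 78 = 70.04 → 70
B = 168 + 0.18 × (202 − 168) = 168 + 0.18 × 34 = 174.12 → 174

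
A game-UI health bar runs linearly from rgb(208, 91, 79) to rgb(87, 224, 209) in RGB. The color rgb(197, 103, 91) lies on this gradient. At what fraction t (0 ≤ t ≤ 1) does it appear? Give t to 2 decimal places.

Invert the lerp on the G channel (largest span, 133): t = (103 − 91) / (224 − 91) = 12/133 = 0.090226.
Check on R: (197 − 208)/(87 − 208) = 0.09091 ✓

0.09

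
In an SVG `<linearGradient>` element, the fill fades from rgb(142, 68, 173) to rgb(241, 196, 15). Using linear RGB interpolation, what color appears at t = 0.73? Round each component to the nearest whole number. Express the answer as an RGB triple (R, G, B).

(214, 161, 58)

R = 142 + 0.73 × (241 − 142) = 142 + 0.73 × 99 = 214.27 → 214
G = 68 + 0.73 × (196 − 68) = 68 + 0.73 × 128 = 161.44 → 161
B = 173 + 0.73 × (15 − 173) = 173 + 0.73 × -158 = 57.66 → 58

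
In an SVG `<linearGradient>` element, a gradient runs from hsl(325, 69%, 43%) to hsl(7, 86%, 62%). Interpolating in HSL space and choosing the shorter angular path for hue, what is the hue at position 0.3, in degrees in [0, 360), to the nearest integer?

Hue: 7 − 325 = -318°, but |-318| > 180 so the shorter arc goes the other way: Δh = -318 + 360 = 42°.
H = 325 + 0.3 × (42) = 337.6 → 338°

338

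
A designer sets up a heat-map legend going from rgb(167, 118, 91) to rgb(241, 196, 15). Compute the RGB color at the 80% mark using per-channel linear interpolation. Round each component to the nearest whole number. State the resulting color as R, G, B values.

80% corresponds to t = 0.8.
R = 167 + 0.8 × (241 − 167) = 167 + 0.8 × 74 = 226.2 → 226
G = 118 + 0.8 × (196 − 118) = 118 + 0.8 × 78 = 180.4 → 180
B = 91 + 0.8 × (15 − 91) = 91 + 0.8 × -76 = 30.2 → 30

(226, 180, 30)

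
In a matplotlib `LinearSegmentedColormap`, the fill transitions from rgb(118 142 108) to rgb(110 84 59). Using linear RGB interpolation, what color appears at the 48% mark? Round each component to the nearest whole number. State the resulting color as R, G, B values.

(114, 114, 84)

48% corresponds to t = 0.48.
R = 118 + 0.48 × (110 − 118) = 118 + 0.48 × -8 = 114.16 → 114
G = 142 + 0.48 × (84 − 142) = 142 + 0.48 × -58 = 114.16 → 114
B = 108 + 0.48 × (59 − 108) = 108 + 0.48 × -49 = 84.48 → 84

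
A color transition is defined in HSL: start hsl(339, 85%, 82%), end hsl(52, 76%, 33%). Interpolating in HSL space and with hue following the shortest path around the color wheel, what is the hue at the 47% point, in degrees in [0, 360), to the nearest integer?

Hue: 52 − 339 = -287°, but |-287| > 180 so the shorter arc goes the other way: Δh = -287 + 360 = 73°.
H = 339 + 0.47 × (73) = 373.31 → 373 → 373 mod 360 = 13°

13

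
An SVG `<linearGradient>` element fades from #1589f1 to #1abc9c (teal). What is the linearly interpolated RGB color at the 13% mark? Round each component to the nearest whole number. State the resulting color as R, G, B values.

(22, 144, 230)

#1589f1 → (21, 137, 241); #1abc9c → (26, 188, 156).
13% corresponds to t = 0.13.
R = 21 + 0.13 × (26 − 21) = 21 + 0.13 × 5 = 21.65 → 22
G = 137 + 0.13 × (188 − 137) = 137 + 0.13 × 51 = 143.63 → 144
B = 241 + 0.13 × (156 − 241) = 241 + 0.13 × -85 = 229.95 → 230
So the blended color is (22, 144, 230), about #1690e6.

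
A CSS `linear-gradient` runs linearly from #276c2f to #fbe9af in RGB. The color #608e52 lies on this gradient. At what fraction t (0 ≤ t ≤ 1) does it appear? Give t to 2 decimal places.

Invert the lerp on the R channel (largest span, 212): t = (96 − 39) / (251 − 39) = 57/212 = 0.26887.
Check on G: (142 − 108)/(233 − 108) = 0.272 ✓

0.27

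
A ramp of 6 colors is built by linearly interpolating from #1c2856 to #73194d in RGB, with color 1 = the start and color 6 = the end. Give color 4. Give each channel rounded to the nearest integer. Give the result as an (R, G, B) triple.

(80, 31, 81)

With 6 swatches and endpoints inclusive, swatch 4 sits at t = (4 − 1)/(6 − 1) = 3/5 ≈ 0.6.
#1c2856 → (28, 40, 86); #73194d → (115, 25, 77).
R = 28 + 0.6 × (115 − 28) = 80.2 → 80
G = 40 + 0.6 × (25 − 40) = 31 → 31
B = 86 + 0.6 × (77 − 86) = 80.6 → 81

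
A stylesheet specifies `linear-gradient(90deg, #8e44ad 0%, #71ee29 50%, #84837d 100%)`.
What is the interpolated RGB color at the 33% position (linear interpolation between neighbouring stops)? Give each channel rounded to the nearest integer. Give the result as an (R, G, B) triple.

(123, 180, 86)

33% lies between the 0% and 50% stops, so the local fraction is t = (33 − 0)/(50 − 0) = 33/50 ≈ 0.66.
#8e44ad → (142, 68, 173); #71ee29 → (113, 238, 41).
R = 142 + 0.66 × (113 − 142) = 122.86 → 123
G = 68 + 0.66 × (238 − 68) = 180.2 → 180
B = 173 + 0.66 × (41 − 173) = 85.88 → 86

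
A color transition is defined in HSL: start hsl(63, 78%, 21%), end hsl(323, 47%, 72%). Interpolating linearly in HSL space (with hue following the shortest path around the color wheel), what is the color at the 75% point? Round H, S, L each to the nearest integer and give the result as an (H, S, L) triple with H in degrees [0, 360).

Hue: 323 − 63 = 260°, but |260| > 180 so the shorter arc goes the other way: Δh = 260 − 360 = -100°.
H = 63 + 0.75 × (-100) = -12 → -12 → -12 mod 360 = 348°
S = 78 + 0.75 × (47 − 78) = 54.75 → 55%
L = 21 + 0.75 × (72 − 21) = 59.25 → 59%

(348, 55, 59)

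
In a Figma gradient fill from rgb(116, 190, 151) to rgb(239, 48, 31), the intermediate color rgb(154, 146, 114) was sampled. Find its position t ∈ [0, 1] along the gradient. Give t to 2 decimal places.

0.31

Invert the lerp on the G channel (largest span, 142): t = (146 − 190) / (48 − 190) = -44/-142 = 0.30986.
Check on R: (154 − 116)/(239 − 116) = 0.3089 ✓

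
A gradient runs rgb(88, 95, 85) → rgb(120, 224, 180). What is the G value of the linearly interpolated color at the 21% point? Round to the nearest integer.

G = 95 + 0.21 × (224 − 95) = 122.09 → 122

122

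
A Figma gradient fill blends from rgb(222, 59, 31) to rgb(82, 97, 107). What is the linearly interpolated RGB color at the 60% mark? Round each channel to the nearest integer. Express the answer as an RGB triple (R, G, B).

60% corresponds to t = 0.6.
R = 222 + 0.6 × (82 − 222) = 222 + 0.6 × -140 = 138 → 138
G = 59 + 0.6 × (97 − 59) = 59 + 0.6 × 38 = 81.8 → 82
B = 31 + 0.6 × (107 − 31) = 31 + 0.6 × 76 = 76.6 → 77

(138, 82, 77)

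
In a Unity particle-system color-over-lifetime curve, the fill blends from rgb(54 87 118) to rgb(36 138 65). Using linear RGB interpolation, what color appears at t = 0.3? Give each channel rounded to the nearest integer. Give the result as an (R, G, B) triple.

(49, 102, 102)

R = 54 + 0.3 × (36 − 54) = 54 + 0.3 × -18 = 48.6 → 49
G = 87 + 0.3 × (138 − 87) = 87 + 0.3 × 51 = 102.3 → 102
B = 118 + 0.3 × (65 − 118) = 118 + 0.3 × -53 = 102.1 → 102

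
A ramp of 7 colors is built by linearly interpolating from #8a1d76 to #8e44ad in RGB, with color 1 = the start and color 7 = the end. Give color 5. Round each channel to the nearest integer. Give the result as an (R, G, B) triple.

(141, 55, 155)

With 7 swatches and endpoints inclusive, swatch 5 sits at t = (5 − 1)/(7 − 1) = 4/6 ≈ 0.6667.
#8a1d76 → (138, 29, 118); #8e44ad → (142, 68, 173).
R = 138 + 0.6667 × (142 − 138) = 140.667 → 141
G = 29 + 0.6667 × (68 − 29) = 55.001 → 55
B = 118 + 0.6667 × (173 − 118) = 154.668 → 155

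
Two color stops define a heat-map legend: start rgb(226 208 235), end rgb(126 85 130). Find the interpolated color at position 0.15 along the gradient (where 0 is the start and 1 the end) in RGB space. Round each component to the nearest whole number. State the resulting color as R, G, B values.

R = 226 + 0.15 × (126 − 226) = 226 + 0.15 × -100 = 211 → 211
G = 208 + 0.15 × (85 − 208) = 208 + 0.15 × -123 = 189.55 → 190
B = 235 + 0.15 × (130 − 235) = 235 + 0.15 × -105 = 219.25 → 219
So the blended color is (211, 190, 219), about #d3bedb.

(211, 190, 219)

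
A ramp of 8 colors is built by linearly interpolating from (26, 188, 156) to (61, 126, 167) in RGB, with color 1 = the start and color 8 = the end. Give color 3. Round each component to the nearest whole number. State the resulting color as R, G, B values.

With 8 swatches and endpoints inclusive, swatch 3 sits at t = (3 − 1)/(8 − 1) = 2/7 ≈ 0.2857.
R = 26 + 0.2857 × (61 − 26) = 35.999 → 36
G = 188 + 0.2857 × (126 − 188) = 170.287 → 170
B = 156 + 0.2857 × (167 − 156) = 159.143 → 159

(36, 170, 159)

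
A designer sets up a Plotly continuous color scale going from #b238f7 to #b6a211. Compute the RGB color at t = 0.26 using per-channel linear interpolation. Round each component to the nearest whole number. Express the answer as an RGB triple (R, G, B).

#b238f7 → (178, 56, 247); #b6a211 → (182, 162, 17).
R = 178 + 0.26 × (182 − 178) = 178 + 0.26 × 4 = 179.04 → 179
G = 56 + 0.26 × (162 − 56) = 56 + 0.26 × 106 = 83.56 → 84
B = 247 + 0.26 × (17 − 247) = 247 + 0.26 × -230 = 187.2 → 187

(179, 84, 187)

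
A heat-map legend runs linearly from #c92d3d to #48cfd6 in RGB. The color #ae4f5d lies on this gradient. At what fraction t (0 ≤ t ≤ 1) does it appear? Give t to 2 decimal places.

0.21

Invert the lerp on the G channel (largest span, 162): t = (79 − 45) / (207 − 45) = 34/162 = 0.20988.
Check on R: (174 − 201)/(72 − 201) = 0.2093 ✓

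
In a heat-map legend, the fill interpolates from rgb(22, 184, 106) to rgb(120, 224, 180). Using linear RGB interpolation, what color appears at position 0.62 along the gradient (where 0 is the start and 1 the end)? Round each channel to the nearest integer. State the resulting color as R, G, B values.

(83, 209, 152)

R = 22 + 0.62 × (120 − 22) = 22 + 0.62 × 98 = 82.76 → 83
G = 184 + 0.62 × (224 − 184) = 184 + 0.62 × 40 = 208.8 → 209
B = 106 + 0.62 × (180 − 106) = 106 + 0.62 × 74 = 151.88 → 152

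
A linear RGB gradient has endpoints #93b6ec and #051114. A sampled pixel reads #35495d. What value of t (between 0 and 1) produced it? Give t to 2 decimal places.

0.66

Invert the lerp on the B channel (largest span, 216): t = (93 − 236) / (20 − 236) = -143/-216 = 0.66204.
Check on R: (53 − 147)/(5 − 147) = 0.662 ✓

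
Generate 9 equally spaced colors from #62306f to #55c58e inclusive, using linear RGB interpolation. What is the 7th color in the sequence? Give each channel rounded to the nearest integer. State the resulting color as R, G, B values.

With 9 swatches and endpoints inclusive, swatch 7 sits at t = (7 − 1)/(9 − 1) = 6/8 ≈ 0.75.
#62306f → (98, 48, 111); #55c58e → (85, 197, 142).
R = 98 + 0.75 × (85 − 98) = 88.25 → 88
G = 48 + 0.75 × (197 − 48) = 159.75 → 160
B = 111 + 0.75 × (142 − 111) = 134.25 → 134

(88, 160, 134)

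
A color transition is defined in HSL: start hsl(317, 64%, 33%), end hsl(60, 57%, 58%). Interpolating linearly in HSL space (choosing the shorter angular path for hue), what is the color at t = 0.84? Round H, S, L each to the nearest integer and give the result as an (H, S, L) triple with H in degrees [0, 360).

(44, 58, 54)

Hue: 60 − 317 = -257°, but |-257| > 180 so the shorter arc goes the other way: Δh = -257 + 360 = 103°.
H = 317 + 0.84 × (103) = 403.52 → 404 → 404 mod 360 = 44°
S = 64 + 0.84 × (57 − 64) = 58.12 → 58%
L = 33 + 0.84 × (58 − 33) = 54 → 54%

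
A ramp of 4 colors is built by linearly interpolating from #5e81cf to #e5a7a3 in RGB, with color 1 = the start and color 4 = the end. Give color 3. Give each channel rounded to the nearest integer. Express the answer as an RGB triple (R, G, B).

(184, 154, 178)

With 4 swatches and endpoints inclusive, swatch 3 sits at t = (3 − 1)/(4 − 1) = 2/3 ≈ 0.6667.
#5e81cf → (94, 129, 207); #e5a7a3 → (229, 167, 163).
R = 94 + 0.6667 × (229 − 94) = 184.005 → 184
G = 129 + 0.6667 × (167 − 129) = 154.335 → 154
B = 207 + 0.6667 × (163 − 207) = 177.665 → 178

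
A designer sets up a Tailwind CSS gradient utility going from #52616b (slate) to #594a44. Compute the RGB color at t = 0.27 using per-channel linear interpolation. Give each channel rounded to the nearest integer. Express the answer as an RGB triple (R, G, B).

(84, 91, 96)

#52616b → (82, 97, 107); #594a44 → (89, 74, 68).
R = 82 + 0.27 × (89 − 82) = 82 + 0.27 × 7 = 83.89 → 84
G = 97 + 0.27 × (74 − 97) = 97 + 0.27 × -23 = 90.79 → 91
B = 107 + 0.27 × (68 − 107) = 107 + 0.27 × -39 = 96.47 → 96
So the blended color is (84, 91, 96), about #545b60.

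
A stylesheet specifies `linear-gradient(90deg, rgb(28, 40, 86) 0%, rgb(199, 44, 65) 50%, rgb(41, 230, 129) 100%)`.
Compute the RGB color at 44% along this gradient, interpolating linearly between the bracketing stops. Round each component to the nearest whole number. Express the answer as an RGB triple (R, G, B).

44% lies between the 0% and 50% stops, so the local fraction is t = (44 − 0)/(50 − 0) = 44/50 ≈ 0.88.
R = 28 + 0.88 × (199 − 28) = 178.48 → 178
G = 40 + 0.88 × (44 − 40) = 43.52 → 44
B = 86 + 0.88 × (65 − 86) = 67.52 → 68

(178, 44, 68)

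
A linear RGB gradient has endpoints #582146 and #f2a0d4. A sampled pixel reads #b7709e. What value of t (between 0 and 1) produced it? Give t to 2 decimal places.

0.62

Invert the lerp on the R channel (largest span, 154): t = (183 − 88) / (242 − 88) = 95/154 = 0.61688.
Check on G: (112 − 33)/(160 − 33) = 0.622 ✓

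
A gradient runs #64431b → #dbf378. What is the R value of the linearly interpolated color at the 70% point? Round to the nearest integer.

183

R₁ = 100 (from #64431b), R₂ = 219 (from #dbf378).
R = 100 + 0.7 × (219 − 100) = 183.3 → 183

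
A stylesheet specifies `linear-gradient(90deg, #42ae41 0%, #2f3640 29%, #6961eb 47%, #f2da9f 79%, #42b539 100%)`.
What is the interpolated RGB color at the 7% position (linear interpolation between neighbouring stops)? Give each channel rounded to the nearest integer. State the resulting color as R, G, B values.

(61, 145, 65)

7% lies between the 0% and 29% stops, so the local fraction is t = (7 − 0)/(29 − 0) = 7/29 ≈ 0.2414.
#42ae41 → (66, 174, 65); #2f3640 → (47, 54, 64).
R = 66 + 0.2414 × (47 − 66) = 61.413 → 61
G = 174 + 0.2414 × (54 − 174) = 145.032 → 145
B = 65 + 0.2414 × (64 − 65) = 64.759 → 65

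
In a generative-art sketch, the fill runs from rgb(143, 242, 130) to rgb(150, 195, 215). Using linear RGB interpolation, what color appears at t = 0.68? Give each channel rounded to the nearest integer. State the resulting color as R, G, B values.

(148, 210, 188)

R = 143 + 0.68 × (150 − 143) = 143 + 0.68 × 7 = 147.76 → 148
G = 242 + 0.68 × (195 − 242) = 242 + 0.68 × -47 = 210.04 → 210
B = 130 + 0.68 × (215 − 130) = 130 + 0.68 × 85 = 187.8 → 188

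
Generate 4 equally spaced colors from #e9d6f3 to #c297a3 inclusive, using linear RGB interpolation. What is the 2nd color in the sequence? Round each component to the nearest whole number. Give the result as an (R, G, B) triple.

(220, 193, 216)

With 4 swatches and endpoints inclusive, swatch 2 sits at t = (2 − 1)/(4 − 1) = 1/3 ≈ 0.3333.
#e9d6f3 → (233, 214, 243); #c297a3 → (194, 151, 163).
R = 233 + 0.3333 × (194 − 233) = 220.001 → 220
G = 214 + 0.3333 × (151 − 214) = 193.002 → 193
B = 243 + 0.3333 × (163 − 243) = 216.336 → 216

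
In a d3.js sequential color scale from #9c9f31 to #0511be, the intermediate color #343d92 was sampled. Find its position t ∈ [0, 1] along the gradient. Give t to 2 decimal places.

Invert the lerp on the R channel (largest span, 151): t = (52 − 156) / (5 − 156) = -104/-151 = 0.68874.
Check on G: (61 − 159)/(17 − 159) = 0.6901 ✓

0.69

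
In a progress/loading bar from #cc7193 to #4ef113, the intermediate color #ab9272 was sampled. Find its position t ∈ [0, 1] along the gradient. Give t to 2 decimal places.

0.26

Invert the lerp on the G channel (largest span, 128): t = (146 − 113) / (241 − 113) = 33/128 = 0.25781.
Check on R: (171 − 204)/(78 − 204) = 0.2619 ✓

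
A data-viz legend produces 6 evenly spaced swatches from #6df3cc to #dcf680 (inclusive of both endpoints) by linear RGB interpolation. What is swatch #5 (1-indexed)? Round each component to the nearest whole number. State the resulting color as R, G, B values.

With 6 swatches and endpoints inclusive, swatch 5 sits at t = (5 − 1)/(6 − 1) = 4/5 ≈ 0.8.
#6df3cc → (109, 243, 204); #dcf680 → (220, 246, 128).
R = 109 + 0.8 × (220 − 109) = 197.8 → 198
G = 243 + 0.8 × (246 − 243) = 245.4 → 245
B = 204 + 0.8 × (128 − 204) = 143.2 → 143

(198, 245, 143)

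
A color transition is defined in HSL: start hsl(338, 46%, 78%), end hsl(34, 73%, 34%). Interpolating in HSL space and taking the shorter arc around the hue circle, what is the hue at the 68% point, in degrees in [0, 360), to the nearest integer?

16

Hue: 34 − 338 = -304°, but |-304| > 180 so the shorter arc goes the other way: Δh = -304 + 360 = 56°.
H = 338 + 0.68 × (56) = 376.08 → 376 → 376 mod 360 = 16°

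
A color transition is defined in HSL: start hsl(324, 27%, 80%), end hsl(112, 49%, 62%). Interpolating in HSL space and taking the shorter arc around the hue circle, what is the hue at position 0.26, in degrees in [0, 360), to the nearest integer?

2

Hue: 112 − 324 = -212°, but |-212| > 180 so the shorter arc goes the other way: Δh = -212 + 360 = 148°.
H = 324 + 0.26 × (148) = 362.48 → 362 → 362 mod 360 = 2°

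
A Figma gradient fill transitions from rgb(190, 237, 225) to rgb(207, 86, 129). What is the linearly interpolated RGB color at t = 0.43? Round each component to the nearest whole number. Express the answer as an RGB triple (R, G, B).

R = 190 + 0.43 × (207 − 190) = 190 + 0.43 × 17 = 197.31 → 197
G = 237 + 0.43 × (86 − 237) = 237 + 0.43 × -151 = 172.07 → 172
B = 225 + 0.43 × (129 − 225) = 225 + 0.43 × -96 = 183.72 → 184

(197, 172, 184)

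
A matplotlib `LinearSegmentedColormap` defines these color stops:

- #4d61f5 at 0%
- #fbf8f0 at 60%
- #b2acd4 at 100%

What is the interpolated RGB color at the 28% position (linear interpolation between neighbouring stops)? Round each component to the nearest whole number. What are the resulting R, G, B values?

28% lies between the 0% and 60% stops, so the local fraction is t = (28 − 0)/(60 − 0) = 28/60 ≈ 0.4667.
#4d61f5 → (77, 97, 245); #fbf8f0 → (251, 248, 240).
R = 77 + 0.4667 × (251 − 77) = 158.206 → 158
G = 97 + 0.4667 × (248 − 97) = 167.472 → 167
B = 245 + 0.4667 × (240 − 245) = 242.667 → 243

(158, 167, 243)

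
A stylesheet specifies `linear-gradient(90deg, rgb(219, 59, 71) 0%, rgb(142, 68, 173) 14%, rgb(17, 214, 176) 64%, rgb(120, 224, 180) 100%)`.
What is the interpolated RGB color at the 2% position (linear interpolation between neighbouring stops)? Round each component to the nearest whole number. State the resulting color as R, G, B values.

(208, 60, 86)

2% lies between the 0% and 14% stops, so the local fraction is t = (2 − 0)/(14 − 0) = 2/14 ≈ 0.1429.
R = 219 + 0.1429 × (142 − 219) = 207.997 → 208
G = 59 + 0.1429 × (68 − 59) = 60.286 → 60
B = 71 + 0.1429 × (173 − 71) = 85.576 → 86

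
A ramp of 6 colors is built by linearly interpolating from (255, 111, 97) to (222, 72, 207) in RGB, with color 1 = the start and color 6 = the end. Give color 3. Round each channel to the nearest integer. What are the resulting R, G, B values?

With 6 swatches and endpoints inclusive, swatch 3 sits at t = (3 − 1)/(6 − 1) = 2/5 ≈ 0.4.
R = 255 + 0.4 × (222 − 255) = 241.8 → 242
G = 111 + 0.4 × (72 − 111) = 95.4 → 95
B = 97 + 0.4 × (207 − 97) = 141 → 141

(242, 95, 141)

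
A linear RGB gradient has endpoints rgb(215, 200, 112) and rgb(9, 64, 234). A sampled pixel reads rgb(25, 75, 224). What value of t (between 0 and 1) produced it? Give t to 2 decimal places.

0.92

Invert the lerp on the R channel (largest span, 206): t = (25 − 215) / (9 − 215) = -190/-206 = 0.92233.
Check on G: (75 − 200)/(64 − 200) = 0.9191 ✓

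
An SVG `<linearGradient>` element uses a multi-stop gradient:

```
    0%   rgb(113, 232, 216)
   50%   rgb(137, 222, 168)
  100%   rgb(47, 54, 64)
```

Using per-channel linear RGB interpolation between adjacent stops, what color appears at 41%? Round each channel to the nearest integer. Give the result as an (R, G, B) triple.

(133, 224, 177)

41% lies between the 0% and 50% stops, so the local fraction is t = (41 − 0)/(50 − 0) = 41/50 ≈ 0.82.
R = 113 + 0.82 × (137 − 113) = 132.68 → 133
G = 232 + 0.82 × (222 − 232) = 223.8 → 224
B = 216 + 0.82 × (168 − 216) = 176.64 → 177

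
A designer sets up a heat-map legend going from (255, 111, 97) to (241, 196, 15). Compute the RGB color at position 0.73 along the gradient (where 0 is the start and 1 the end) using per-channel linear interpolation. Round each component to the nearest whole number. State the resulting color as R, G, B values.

(245, 173, 37)

R = 255 + 0.73 × (241 − 255) = 255 + 0.73 × -14 = 244.78 → 245
G = 111 + 0.73 × (196 − 111) = 111 + 0.73 × 85 = 173.05 → 173
B = 97 + 0.73 × (15 − 97) = 97 + 0.73 × -82 = 37.14 → 37
So the blended color is (245, 173, 37), about #f5ad25.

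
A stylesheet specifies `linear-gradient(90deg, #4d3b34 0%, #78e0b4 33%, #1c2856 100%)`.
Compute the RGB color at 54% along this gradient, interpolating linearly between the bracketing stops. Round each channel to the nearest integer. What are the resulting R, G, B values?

(91, 166, 151)

54% lies between the 33% and 100% stops, so the local fraction is t = (54 − 33)/(100 − 33) = 21/67 ≈ 0.3134.
#78e0b4 → (120, 224, 180); #1c2856 → (28, 40, 86).
R = 120 + 0.3134 × (28 − 120) = 91.167 → 91
G = 224 + 0.3134 × (40 − 224) = 166.334 → 166
B = 180 + 0.3134 × (86 − 180) = 150.54 → 151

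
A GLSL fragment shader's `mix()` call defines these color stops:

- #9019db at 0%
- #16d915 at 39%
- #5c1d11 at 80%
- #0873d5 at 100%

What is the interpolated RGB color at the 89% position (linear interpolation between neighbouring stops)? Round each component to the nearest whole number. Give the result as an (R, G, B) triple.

89% lies between the 80% and 100% stops, so the local fraction is t = (89 − 80)/(100 − 80) = 9/20 ≈ 0.45.
#5c1d11 → (92, 29, 17); #0873d5 → (8, 115, 213).
R = 92 + 0.45 × (8 − 92) = 54.2 → 54
G = 29 + 0.45 × (115 − 29) = 67.7 → 68
B = 17 + 0.45 × (213 − 17) = 105.2 → 105

(54, 68, 105)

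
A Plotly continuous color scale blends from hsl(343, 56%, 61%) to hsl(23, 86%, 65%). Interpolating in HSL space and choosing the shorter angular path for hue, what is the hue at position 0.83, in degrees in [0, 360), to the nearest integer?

Hue: 23 − 343 = -320°, but |-320| > 180 so the shorter arc goes the other way: Δh = -320 + 360 = 40°.
H = 343 + 0.83 × (40) = 376.2 → 376 → 376 mod 360 = 16°

16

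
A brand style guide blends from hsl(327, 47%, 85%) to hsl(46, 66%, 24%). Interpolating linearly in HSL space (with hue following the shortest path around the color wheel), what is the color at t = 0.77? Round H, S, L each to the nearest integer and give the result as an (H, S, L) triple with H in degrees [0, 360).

Hue: 46 − 327 = -281°, but |-281| > 180 so the shorter arc goes the other way: Δh = -281 + 360 = 79°.
H = 327 + 0.77 × (79) = 387.83 → 388 → 388 mod 360 = 28°
S = 47 + 0.77 × (66 − 47) = 61.63 → 62%
L = 85 + 0.77 × (24 − 85) = 38.03 → 38%

(28, 62, 38)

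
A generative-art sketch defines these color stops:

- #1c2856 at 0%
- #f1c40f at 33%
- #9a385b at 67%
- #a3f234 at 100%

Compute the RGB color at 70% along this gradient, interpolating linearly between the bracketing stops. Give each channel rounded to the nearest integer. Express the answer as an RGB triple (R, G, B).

(155, 73, 87)

70% lies between the 67% and 100% stops, so the local fraction is t = (70 − 67)/(100 − 67) = 3/33 ≈ 0.0909.
#9a385b → (154, 56, 91); #a3f234 → (163, 242, 52).
R = 154 + 0.0909 × (163 − 154) = 154.818 → 155
G = 56 + 0.0909 × (242 − 56) = 72.907 → 73
B = 91 + 0.0909 × (52 − 91) = 87.455 → 87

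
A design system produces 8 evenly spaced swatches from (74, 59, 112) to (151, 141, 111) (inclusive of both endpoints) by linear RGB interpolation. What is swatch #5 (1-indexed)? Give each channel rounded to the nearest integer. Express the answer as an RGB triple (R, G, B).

With 8 swatches and endpoints inclusive, swatch 5 sits at t = (5 − 1)/(8 − 1) = 4/7 ≈ 0.5714.
R = 74 + 0.5714 × (151 − 74) = 117.998 → 118
G = 59 + 0.5714 × (141 − 59) = 105.855 → 106
B = 112 + 0.5714 × (111 − 112) = 111.429 → 111

(118, 106, 111)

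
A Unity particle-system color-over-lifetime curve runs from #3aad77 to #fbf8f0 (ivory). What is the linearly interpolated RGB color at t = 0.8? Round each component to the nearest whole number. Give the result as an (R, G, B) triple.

#3aad77 → (58, 173, 119); #fbf8f0 → (251, 248, 240).
R = 58 + 0.8 × (251 − 58) = 58 + 0.8 × 193 = 212.4 → 212
G = 173 + 0.8 × (248 − 173) = 173 + 0.8 × 75 = 233 → 233
B = 119 + 0.8 × (240 − 119) = 119 + 0.8 × 121 = 215.8 → 216

(212, 233, 216)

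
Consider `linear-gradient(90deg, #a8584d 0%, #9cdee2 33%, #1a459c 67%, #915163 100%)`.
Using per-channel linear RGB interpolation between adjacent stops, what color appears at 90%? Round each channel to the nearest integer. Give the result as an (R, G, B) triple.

90% lies between the 67% and 100% stops, so the local fraction is t = (90 − 67)/(100 − 67) = 23/33 ≈ 0.697.
#1a459c → (26, 69, 156); #915163 → (145, 81, 99).
R = 26 + 0.697 × (145 − 26) = 108.943 → 109
G = 69 + 0.697 × (81 − 69) = 77.364 → 77
B = 156 + 0.697 × (99 − 156) = 116.271 → 116

(109, 77, 116)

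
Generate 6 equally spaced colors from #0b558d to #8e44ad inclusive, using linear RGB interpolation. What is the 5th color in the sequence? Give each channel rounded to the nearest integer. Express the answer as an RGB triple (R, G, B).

With 6 swatches and endpoints inclusive, swatch 5 sits at t = (5 − 1)/(6 − 1) = 4/5 ≈ 0.8.
#0b558d → (11, 85, 141); #8e44ad → (142, 68, 173).
R = 11 + 0.8 × (142 − 11) = 115.8 → 116
G = 85 + 0.8 × (68 − 85) = 71.4 → 71
B = 141 + 0.8 × (173 − 141) = 166.6 → 167

(116, 71, 167)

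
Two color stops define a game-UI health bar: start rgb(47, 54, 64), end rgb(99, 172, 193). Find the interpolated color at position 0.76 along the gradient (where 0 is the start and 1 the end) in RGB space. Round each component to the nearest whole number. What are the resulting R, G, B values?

(87, 144, 162)

R = 47 + 0.76 × (99 − 47) = 47 + 0.76 × 52 = 86.52 → 87
G = 54 + 0.76 × (172 − 54) = 54 + 0.76 × 118 = 143.68 → 144
B = 64 + 0.76 × (193 − 64) = 64 + 0.76 × 129 = 162.04 → 162
So the blended color is (87, 144, 162), about #5790a2.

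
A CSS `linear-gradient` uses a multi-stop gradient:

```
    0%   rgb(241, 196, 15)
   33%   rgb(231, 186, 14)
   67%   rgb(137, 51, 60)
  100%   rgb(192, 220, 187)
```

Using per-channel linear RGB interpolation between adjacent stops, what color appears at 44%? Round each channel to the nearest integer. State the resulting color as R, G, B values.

44% lies between the 33% and 67% stops, so the local fraction is t = (44 − 33)/(67 − 33) = 11/34 ≈ 0.3235.
R = 231 + 0.3235 × (137 − 231) = 200.591 → 201
G = 186 + 0.3235 × (51 − 186) = 142.327 → 142
B = 14 + 0.3235 × (60 − 14) = 28.881 → 29

(201, 142, 29)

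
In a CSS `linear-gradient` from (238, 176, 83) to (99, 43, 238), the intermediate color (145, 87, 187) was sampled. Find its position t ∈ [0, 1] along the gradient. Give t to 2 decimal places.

Invert the lerp on the B channel (largest span, 155): t = (187 − 83) / (238 − 83) = 104/155 = 0.67097.
Check on R: (145 − 238)/(99 − 238) = 0.6691 ✓

0.67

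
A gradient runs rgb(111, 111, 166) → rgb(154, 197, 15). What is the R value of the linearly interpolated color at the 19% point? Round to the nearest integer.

119

R = 111 + 0.19 × (154 − 111) = 119.17 → 119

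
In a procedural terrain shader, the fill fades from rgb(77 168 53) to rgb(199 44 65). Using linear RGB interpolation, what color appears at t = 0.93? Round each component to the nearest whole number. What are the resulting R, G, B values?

R = 77 + 0.93 × (199 − 77) = 77 + 0.93 × 122 = 190.46 → 190
G = 168 + 0.93 × (44 − 168) = 168 + 0.93 × -124 = 52.68 → 53
B = 53 + 0.93 × (65 − 53) = 53 + 0.93 × 12 = 64.16 → 64
So the blended color is (190, 53, 64), about #be3540.

(190, 53, 64)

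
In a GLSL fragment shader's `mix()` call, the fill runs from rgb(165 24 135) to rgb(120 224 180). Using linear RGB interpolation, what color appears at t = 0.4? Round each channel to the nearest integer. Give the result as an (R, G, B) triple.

(147, 104, 153)

R = 165 + 0.4 × (120 − 165) = 165 + 0.4 × -45 = 147 → 147
G = 24 + 0.4 × (224 − 24) = 24 + 0.4 × 200 = 104 → 104
B = 135 + 0.4 × (180 − 135) = 135 + 0.4 × 45 = 153 → 153
So the blended color is (147, 104, 153), about #936899.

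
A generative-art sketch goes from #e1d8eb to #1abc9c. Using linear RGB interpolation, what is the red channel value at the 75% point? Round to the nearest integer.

76

R₁ = 225 (from #e1d8eb), R₂ = 26 (from #1abc9c).
R = 225 + 0.75 × (26 − 225) = 75.75 → 76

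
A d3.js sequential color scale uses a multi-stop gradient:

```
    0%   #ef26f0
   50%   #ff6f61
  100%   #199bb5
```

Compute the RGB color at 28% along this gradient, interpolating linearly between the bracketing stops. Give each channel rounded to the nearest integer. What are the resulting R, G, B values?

28% lies between the 0% and 50% stops, so the local fraction is t = (28 − 0)/(50 − 0) = 28/50 ≈ 0.56.
#ef26f0 → (239, 38, 240); #ff6f61 → (255, 111, 97).
R = 239 + 0.56 × (255 − 239) = 247.96 → 248
G = 38 + 0.56 × (111 − 38) = 78.88 → 79
B = 240 + 0.56 × (97 − 240) = 159.92 → 160

(248, 79, 160)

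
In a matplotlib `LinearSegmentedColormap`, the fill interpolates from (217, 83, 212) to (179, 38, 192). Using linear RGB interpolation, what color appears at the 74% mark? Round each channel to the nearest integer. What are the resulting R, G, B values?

(189, 50, 197)

74% corresponds to t = 0.74.
R = 217 + 0.74 × (179 − 217) = 217 + 0.74 × -38 = 188.88 → 189
G = 83 + 0.74 × (38 − 83) = 83 + 0.74 × -45 = 49.7 → 50
B = 212 + 0.74 × (192 − 212) = 212 + 0.74 × -20 = 197.2 → 197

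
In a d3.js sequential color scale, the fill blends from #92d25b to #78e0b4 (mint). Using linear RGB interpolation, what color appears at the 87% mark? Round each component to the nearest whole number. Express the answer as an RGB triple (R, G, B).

(123, 222, 168)

#92d25b → (146, 210, 91); #78e0b4 → (120, 224, 180).
87% corresponds to t = 0.87.
R = 146 + 0.87 × (120 − 146) = 146 + 0.87 × -26 = 123.38 → 123
G = 210 + 0.87 × (224 − 210) = 210 + 0.87 × 14 = 222.18 → 222
B = 91 + 0.87 × (180 − 91) = 91 + 0.87 × 89 = 168.43 → 168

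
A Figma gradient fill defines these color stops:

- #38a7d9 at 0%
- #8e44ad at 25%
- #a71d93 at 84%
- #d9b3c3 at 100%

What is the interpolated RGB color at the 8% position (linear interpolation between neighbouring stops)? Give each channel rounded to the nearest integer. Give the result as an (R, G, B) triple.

8% lies between the 0% and 25% stops, so the local fraction is t = (8 − 0)/(25 − 0) = 8/25 ≈ 0.32.
#38a7d9 → (56, 167, 217); #8e44ad → (142, 68, 173).
R = 56 + 0.32 × (142 − 56) = 83.52 → 84
G = 167 + 0.32 × (68 − 167) = 135.32 → 135
B = 217 + 0.32 × (173 − 217) = 202.92 → 203

(84, 135, 203)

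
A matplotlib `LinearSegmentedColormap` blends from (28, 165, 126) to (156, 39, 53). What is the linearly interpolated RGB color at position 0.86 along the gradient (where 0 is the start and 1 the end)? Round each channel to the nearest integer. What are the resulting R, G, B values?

R = 28 + 0.86 × (156 − 28) = 28 + 0.86 × 128 = 138.08 → 138
G = 165 + 0.86 × (39 − 165) = 165 + 0.86 × -126 = 56.64 → 57
B = 126 + 0.86 × (53 − 126) = 126 + 0.86 × -73 = 63.22 → 63
So the blended color is (138, 57, 63), about #8a393f.

(138, 57, 63)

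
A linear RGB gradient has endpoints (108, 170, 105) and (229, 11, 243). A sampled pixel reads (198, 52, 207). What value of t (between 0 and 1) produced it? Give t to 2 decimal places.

0.74

Invert the lerp on the G channel (largest span, 159): t = (52 − 170) / (11 − 170) = -118/-159 = 0.74214.
Check on R: (198 − 108)/(229 − 108) = 0.7438 ✓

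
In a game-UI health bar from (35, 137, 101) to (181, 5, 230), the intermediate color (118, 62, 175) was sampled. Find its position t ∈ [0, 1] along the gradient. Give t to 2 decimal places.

Invert the lerp on the R channel (largest span, 146): t = (118 − 35) / (181 − 35) = 83/146 = 0.56849.
Check on G: (62 − 137)/(5 − 137) = 0.5682 ✓

0.57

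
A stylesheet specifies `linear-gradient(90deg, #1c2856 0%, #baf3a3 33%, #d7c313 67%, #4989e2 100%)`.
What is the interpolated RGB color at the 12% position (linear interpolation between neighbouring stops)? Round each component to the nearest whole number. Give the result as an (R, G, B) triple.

(85, 114, 114)

12% lies between the 0% and 33% stops, so the local fraction is t = (12 − 0)/(33 − 0) = 12/33 ≈ 0.3636.
#1c2856 → (28, 40, 86); #baf3a3 → (186, 243, 163).
R = 28 + 0.3636 × (186 − 28) = 85.449 → 85
G = 40 + 0.3636 × (243 − 40) = 113.811 → 114
B = 86 + 0.3636 × (163 − 86) = 113.997 → 114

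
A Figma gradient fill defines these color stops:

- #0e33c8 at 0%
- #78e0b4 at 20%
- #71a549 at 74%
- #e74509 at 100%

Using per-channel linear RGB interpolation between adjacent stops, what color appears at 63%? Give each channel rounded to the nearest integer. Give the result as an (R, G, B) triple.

(114, 177, 95)

63% lies between the 20% and 74% stops, so the local fraction is t = (63 − 20)/(74 − 20) = 43/54 ≈ 0.7963.
#78e0b4 → (120, 224, 180); #71a549 → (113, 165, 73).
R = 120 + 0.7963 × (113 − 120) = 114.426 → 114
G = 224 + 0.7963 × (165 − 224) = 177.018 → 177
B = 180 + 0.7963 × (73 − 180) = 94.796 → 95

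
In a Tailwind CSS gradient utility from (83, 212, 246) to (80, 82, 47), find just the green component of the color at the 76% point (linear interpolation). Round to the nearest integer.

113

G = 212 + 0.76 × (82 − 212) = 113.2 → 113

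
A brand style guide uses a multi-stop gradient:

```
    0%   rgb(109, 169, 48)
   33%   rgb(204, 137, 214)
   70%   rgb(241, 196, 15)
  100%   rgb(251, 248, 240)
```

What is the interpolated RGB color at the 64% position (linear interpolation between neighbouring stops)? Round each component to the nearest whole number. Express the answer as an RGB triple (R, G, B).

64% lies between the 33% and 70% stops, so the local fraction is t = (64 − 33)/(70 − 33) = 31/37 ≈ 0.8378.
R = 204 + 0.8378 × (241 − 204) = 234.999 → 235
G = 137 + 0.8378 × (196 − 137) = 186.43 → 186
B = 214 + 0.8378 × (15 − 214) = 47.278 → 47

(235, 186, 47)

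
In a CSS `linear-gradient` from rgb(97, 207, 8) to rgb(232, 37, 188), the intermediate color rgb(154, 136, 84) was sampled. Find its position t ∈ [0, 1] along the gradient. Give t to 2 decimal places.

0.42

Invert the lerp on the B channel (largest span, 180): t = (84 − 8) / (188 − 8) = 76/180 = 0.42222.
Check on R: (154 − 97)/(232 − 97) = 0.4222 ✓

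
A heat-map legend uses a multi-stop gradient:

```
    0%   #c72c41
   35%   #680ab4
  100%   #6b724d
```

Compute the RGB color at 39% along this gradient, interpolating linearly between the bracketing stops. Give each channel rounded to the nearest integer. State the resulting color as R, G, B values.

39% lies between the 35% and 100% stops, so the local fraction is t = (39 − 35)/(100 − 35) = 4/65 ≈ 0.0615.
#680ab4 → (104, 10, 180); #6b724d → (107, 114, 77).
R = 104 + 0.0615 × (107 − 104) = 104.184 → 104
G = 10 + 0.0615 × (114 − 10) = 16.396 → 16
B = 180 + 0.0615 × (77 − 180) = 173.666 → 174

(104, 16, 174)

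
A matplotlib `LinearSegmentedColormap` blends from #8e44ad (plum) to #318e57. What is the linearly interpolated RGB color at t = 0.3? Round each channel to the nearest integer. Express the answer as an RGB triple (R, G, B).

(114, 90, 147)

#8e44ad → (142, 68, 173); #318e57 → (49, 142, 87).
R = 142 + 0.3 × (49 − 142) = 142 + 0.3 × -93 = 114.1 → 114
G = 68 + 0.3 × (142 − 68) = 68 + 0.3 × 74 = 90.2 → 90
B = 173 + 0.3 × (87 − 173) = 173 + 0.3 × -86 = 147.2 → 147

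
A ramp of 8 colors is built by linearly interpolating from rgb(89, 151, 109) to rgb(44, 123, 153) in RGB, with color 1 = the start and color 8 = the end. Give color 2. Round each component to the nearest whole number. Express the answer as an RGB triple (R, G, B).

With 8 swatches and endpoints inclusive, swatch 2 sits at t = (2 − 1)/(8 − 1) = 1/7 ≈ 0.1429.
R = 89 + 0.1429 × (44 − 89) = 82.57 → 83
G = 151 + 0.1429 × (123 − 151) = 146.999 → 147
B = 109 + 0.1429 × (153 − 109) = 115.288 → 115

(83, 147, 115)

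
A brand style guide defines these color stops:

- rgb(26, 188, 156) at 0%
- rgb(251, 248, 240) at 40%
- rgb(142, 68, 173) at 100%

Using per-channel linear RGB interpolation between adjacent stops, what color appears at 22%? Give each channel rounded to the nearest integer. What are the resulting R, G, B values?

(150, 221, 202)

22% lies between the 0% and 40% stops, so the local fraction is t = (22 − 0)/(40 − 0) = 22/40 ≈ 0.55.
R = 26 + 0.55 × (251 − 26) = 149.75 → 150
G = 188 + 0.55 × (248 − 188) = 221 → 221
B = 156 + 0.55 × (240 − 156) = 202.2 → 202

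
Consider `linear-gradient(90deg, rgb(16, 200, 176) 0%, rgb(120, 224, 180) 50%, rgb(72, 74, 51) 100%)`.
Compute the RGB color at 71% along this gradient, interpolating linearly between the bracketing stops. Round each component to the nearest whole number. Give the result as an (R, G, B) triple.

(100, 161, 126)

71% lies between the 50% and 100% stops, so the local fraction is t = (71 − 50)/(100 − 50) = 21/50 ≈ 0.42.
R = 120 + 0.42 × (72 − 120) = 99.84 → 100
G = 224 + 0.42 × (74 − 224) = 161 → 161
B = 180 + 0.42 × (51 − 180) = 125.82 → 126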